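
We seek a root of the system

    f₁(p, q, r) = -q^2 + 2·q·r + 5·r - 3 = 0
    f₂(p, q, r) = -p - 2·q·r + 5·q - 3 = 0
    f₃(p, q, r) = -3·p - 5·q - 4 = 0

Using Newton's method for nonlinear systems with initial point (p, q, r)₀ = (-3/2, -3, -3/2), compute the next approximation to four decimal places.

(-1.9759, 0.3855, -1.8434)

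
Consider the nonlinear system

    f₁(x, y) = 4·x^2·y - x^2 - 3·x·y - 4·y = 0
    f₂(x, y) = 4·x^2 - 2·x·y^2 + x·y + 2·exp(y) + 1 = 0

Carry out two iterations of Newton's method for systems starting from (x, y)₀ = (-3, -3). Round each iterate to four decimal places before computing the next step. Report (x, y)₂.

(-0.1667, -2.4648)

At (-3, -3): F = (-132.0000, 100.099574).
Jacobian J = [[8·x·y - 2·x - 3·y, 4·x^2 - 3·x - 4], [8·x - 2·y^2 + y, -4·x·y + x + 2·exp(y)]].
At the point, J = [[87.0000, 41.0000], [-45.0000, -38.900426]] (det J = -1539.337050).
Solving J·Δ = −F gives Δ = (0.6696, 1.7986).
Then the next iterate is (x, y)₁ = (-2.3304, -1.2014).
Round to (-2.3304, -1.2014) and repeat: F = (-35.122472, 32.851566), J = [[30.662940, 24.714257], [-22.731324, -12.927825]].
Δ = (2.1637, -1.2634), so (x, y)₂ = (-0.1667, -2.4648).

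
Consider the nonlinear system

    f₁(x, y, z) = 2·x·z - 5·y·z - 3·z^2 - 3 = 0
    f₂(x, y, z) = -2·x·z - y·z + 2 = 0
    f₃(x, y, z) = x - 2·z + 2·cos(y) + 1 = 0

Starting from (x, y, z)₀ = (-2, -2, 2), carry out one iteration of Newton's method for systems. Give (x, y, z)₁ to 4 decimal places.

At (-2, -2, 2): F = (-3.0000, 14.0000, -5.832294).
Jacobian J = [[2·z, -5·z, 2·x - 5·y - 6·z], [-2·z, -z, -2·x - y], [1, -2·sin(y), -2]].
At the point, J = [[4.0000, -10.0000, -6.0000], [-4.0000, -2.0000, 6.0000], [1.0000, 1.818595, -2.0000]] (det J = 24.0000).
Solving J·Δ = −F gives Δ = (-0.3291, 0.9167, -2.2472).
Then the next iterate is (x, y, z)₁ = (-2.3291, -1.0833, -0.2472).

(-2.3291, -1.0833, -0.2472)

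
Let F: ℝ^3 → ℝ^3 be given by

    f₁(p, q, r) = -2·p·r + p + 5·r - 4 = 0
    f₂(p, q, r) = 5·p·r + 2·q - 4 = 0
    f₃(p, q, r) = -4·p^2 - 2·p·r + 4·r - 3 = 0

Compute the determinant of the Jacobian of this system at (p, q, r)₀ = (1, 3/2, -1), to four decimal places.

48.0000

J = [[-2·r + 1, 0, -2·p + 5], [5·r, 2, 5·p], [-8·p - 2·r, 0, -2·p + 4]].
At the point, J = [[3.0000, 0.0000, 3.0000], [-5.0000, 2.0000, 5.0000], [-6.0000, 0.0000, 2.0000]].
det J = 48.0000.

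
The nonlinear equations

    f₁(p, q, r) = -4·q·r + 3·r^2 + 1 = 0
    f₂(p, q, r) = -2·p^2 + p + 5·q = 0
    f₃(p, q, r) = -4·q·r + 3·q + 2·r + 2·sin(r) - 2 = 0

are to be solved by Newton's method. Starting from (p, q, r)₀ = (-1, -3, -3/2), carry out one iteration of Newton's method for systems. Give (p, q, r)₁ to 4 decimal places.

(1.8573, -2.2573, 0.4312)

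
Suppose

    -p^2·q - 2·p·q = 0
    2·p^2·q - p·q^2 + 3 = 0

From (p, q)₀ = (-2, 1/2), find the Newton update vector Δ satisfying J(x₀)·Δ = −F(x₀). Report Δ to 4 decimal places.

(0.0000, -0.7500)

At (-2, 1/2): F = (0.0000, 7.5000).
Jacobian J = [[-2·p·q - 2·q, -p^2 - 2·p], [4·p·q - q^2, 2·p^2 - 2·p·q]].
At the point, J = [[1.0000, 0.0000], [-4.2500, 10.0000]] (det J = 10.0000).
Solving J·Δ = −F gives Δ = (0.0000, -0.7500).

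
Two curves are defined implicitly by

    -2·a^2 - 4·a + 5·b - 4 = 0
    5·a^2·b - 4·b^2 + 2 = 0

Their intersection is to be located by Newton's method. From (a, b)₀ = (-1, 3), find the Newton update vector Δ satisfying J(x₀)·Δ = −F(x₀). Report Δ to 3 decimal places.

At (-1, 3): F = (13.000, -19.000).
Jacobian J = [[-4·a - 4, 5], [10·a·b, 5·a^2 - 8·b]].
At the point, J = [[0.000, 5.000], [-30.000, -19.000]] (det J = 150.000).
Solving J·Δ = −F gives Δ = (1.013, -2.600).

(1.013, -2.600)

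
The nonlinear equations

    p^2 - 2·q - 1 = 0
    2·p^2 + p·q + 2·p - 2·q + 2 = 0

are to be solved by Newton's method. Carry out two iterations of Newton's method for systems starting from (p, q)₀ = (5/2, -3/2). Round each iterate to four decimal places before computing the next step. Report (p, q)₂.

(-1.4759, -1.8410)

At (5/2, -3/2): F = (8.2500, 18.7500).
Jacobian J = [[2·p, -2], [4·p + q + 2, p - 2]].
At the point, J = [[5.0000, -2.0000], [10.5000, 0.5000]] (det J = 23.5000).
Solving J·Δ = −F gives Δ = (-1.7713, -0.3032).
Then the next iterate is (p, q)₁ = (0.7287, -1.8032).
Round to (0.7287, -1.8032) and repeat: F = (3.137404, 6.811816), J = [[1.4574, -2.0000], [3.1116, -1.2713]].
Δ = (-2.2046, -0.0378), so (p, q)₂ = (-1.4759, -1.8410).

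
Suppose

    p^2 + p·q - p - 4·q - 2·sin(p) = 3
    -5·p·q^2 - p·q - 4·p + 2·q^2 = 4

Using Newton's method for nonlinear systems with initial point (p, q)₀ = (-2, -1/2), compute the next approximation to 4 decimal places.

At (-2, -1/2): F = (7.818595, 6.0000).
Jacobian J = [[2·p + q - 2·cos(p) - 1, p - 4], [-5·q^2 - q - 4, -10·p·q - p + 4·q]].
At the point, J = [[-4.667706, -6.0000], [-4.7500, -10.0000]] (det J = 18.177063).
Solving J·Δ = −F gives Δ = (2.3208, -0.5024).
Then the next iterate is (p, q)₁ = (0.3208, -1.0024).

(0.3208, -1.0024)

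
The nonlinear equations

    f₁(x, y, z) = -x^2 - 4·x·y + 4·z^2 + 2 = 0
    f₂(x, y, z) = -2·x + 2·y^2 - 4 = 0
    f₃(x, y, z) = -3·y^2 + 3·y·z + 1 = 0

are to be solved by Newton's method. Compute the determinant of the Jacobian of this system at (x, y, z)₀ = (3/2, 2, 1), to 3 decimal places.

-456.000

J = [[-2·x - 4·y, -4·x, 8·z], [-2, 4·y, 0], [0, -6·y + 3·z, 3·y]].
At the point, J = [[-11.000, -6.000, 8.000], [-2.000, 8.000, 0.000], [0.000, -9.000, 6.000]].
det J = -456.000.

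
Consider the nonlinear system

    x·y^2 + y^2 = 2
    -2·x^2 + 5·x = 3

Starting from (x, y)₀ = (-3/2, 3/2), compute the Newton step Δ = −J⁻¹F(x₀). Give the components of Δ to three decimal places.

(1.364, -0.038)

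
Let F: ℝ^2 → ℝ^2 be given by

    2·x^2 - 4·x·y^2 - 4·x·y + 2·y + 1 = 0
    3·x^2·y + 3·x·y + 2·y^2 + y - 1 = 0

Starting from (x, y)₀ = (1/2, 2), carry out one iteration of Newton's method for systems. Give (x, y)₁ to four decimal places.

At (1/2, 2): F = (-6.5000, 13.5000).
Jacobian J = [[4·x - 4·y^2 - 4·y, -8·x·y - 4·x + 2], [6·x·y + 3·y, 3·x^2 + 3·x + 4·y + 1]].
At the point, J = [[-22.0000, -8.0000], [12.0000, 11.2500]] (det J = -151.5000).
Solving J·Δ = −F gives Δ = (0.2302, -1.4455).
Then the next iterate is (x, y)₁ = (0.7302, 0.5545).

(0.7302, 0.5545)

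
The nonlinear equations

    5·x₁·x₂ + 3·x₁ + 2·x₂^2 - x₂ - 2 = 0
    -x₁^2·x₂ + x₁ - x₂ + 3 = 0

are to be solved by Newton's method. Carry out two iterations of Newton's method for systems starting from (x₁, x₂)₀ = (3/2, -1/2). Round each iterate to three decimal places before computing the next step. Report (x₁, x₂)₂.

(-17.224, -7.575)

At (3/2, -1/2): F = (-0.250, 6.125).
Jacobian J = [[5·x₂ + 3, 5·x₁ + 4·x₂ - 1], [-2·x₁·x₂ + 1, -x₁^2 - 1]].
At the point, J = [[0.500, 4.500], [2.500, -3.250]] (det J = -12.875).
Solving J·Δ = −F gives Δ = (-2.078, 0.286).
Then the next iterate is (x₁, x₂)₁ = (-0.578, -0.214).
Round to (-0.578, -0.214) and repeat: F = (-2.80995, 2.70749), J = [[1.930, -4.746], [0.75262, -1.33408]].
Δ = (-16.646, -7.361), so (x₁, x₂)₂ = (-17.224, -7.575).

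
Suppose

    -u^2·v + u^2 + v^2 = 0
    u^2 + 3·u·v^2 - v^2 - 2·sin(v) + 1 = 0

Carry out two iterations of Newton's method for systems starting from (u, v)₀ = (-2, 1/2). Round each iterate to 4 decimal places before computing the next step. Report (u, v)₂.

(-0.0670, 0.3821)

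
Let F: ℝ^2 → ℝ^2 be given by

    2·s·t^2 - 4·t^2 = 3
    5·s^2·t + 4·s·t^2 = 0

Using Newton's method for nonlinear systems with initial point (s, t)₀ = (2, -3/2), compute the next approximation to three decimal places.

(2.667, -8.000)

At (2, -3/2): F = (-3.000, -12.000).
Jacobian J = [[2·t^2, 4·s·t - 8·t], [10·s·t + 4·t^2, 5·s^2 + 8·s·t]].
At the point, J = [[4.500, 0.000], [-21.000, -4.000]] (det J = -18.000).
Solving J·Δ = −F gives Δ = (0.667, -6.500).
Then the next iterate is (s, t)₁ = (2.667, -8.000).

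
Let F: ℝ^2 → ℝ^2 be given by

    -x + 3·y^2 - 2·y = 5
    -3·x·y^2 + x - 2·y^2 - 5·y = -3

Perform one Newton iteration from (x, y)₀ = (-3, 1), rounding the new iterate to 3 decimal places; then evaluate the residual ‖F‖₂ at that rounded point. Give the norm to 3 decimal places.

522.211

At (-3, 1): F = (-1.000, 2.000).
Jacobian J = [[-1, 6·y - 2], [-3·y^2 + 1, -6·x·y - 4·y - 5]].
At the point, J = [[-1.000, 4.000], [-2.000, 9.000]] (det J = -1.000).
Solving J·Δ = −F gives Δ = (-17.000, -4.000).
Then the next iterate is (x, y)₁ = (-20.000, -3.000).
Re-evaluating at (-20.000, -3.000): F = (48.000, 520.000), so ‖F‖₂ = 522.211.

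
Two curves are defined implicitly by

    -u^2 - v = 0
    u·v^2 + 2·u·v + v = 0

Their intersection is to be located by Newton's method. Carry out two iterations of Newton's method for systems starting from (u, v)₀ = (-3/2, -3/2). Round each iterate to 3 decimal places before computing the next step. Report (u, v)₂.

At (-3/2, -3/2): F = (-0.750, -0.375).
Jacobian J = [[-2·u, -1], [v^2 + 2·v, 2·u·v + 2·u + 1]].
At the point, J = [[3.000, -1.000], [-0.750, 2.500]] (det J = 6.750).
Solving J·Δ = −F gives Δ = (0.333, 0.250).
Then the next iterate is (u, v)₁ = (-1.167, -1.250).
Round to (-1.167, -1.250) and repeat: F = (-0.11189, -0.15594), J = [[2.334, -1.000], [-0.93750, 1.58350]].
Δ = (0.121, 0.170), so (u, v)₂ = (-1.046, -1.080).

(-1.046, -1.080)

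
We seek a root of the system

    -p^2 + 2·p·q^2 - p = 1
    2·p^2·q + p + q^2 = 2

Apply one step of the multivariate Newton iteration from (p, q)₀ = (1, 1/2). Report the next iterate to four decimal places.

(0.4074, 1.0093)

At (1, 1/2): F = (-2.5000, 0.2500).
Jacobian J = [[-2·p + 2·q^2 - 1, 4·p·q], [4·p·q + 1, 2·p^2 + 2·q]].
At the point, J = [[-2.5000, 2.0000], [3.0000, 3.0000]] (det J = -13.5000).
Solving J·Δ = −F gives Δ = (-0.5926, 0.5093).
Then the next iterate is (p, q)₁ = (0.4074, 1.0093).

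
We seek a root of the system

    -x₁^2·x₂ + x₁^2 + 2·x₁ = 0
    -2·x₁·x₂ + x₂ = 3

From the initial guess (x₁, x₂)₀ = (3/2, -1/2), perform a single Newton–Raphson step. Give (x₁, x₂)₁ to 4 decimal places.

(-0.1047, -2.3023)

At (3/2, -1/2): F = (6.3750, -2.0000).
Jacobian J = [[-2·x₁·x₂ + 2·x₁ + 2, -x₁^2], [-2·x₂, -2·x₁ + 1]].
At the point, J = [[6.5000, -2.2500], [1.0000, -2.0000]] (det J = -10.7500).
Solving J·Δ = −F gives Δ = (-1.6047, -1.8023).
Then the next iterate is (x₁, x₂)₁ = (-0.1047, -2.3023).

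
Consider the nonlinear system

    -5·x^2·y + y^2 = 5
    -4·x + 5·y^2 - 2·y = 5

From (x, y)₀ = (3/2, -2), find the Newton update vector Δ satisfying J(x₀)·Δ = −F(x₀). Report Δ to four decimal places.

(-0.3811, 0.6602)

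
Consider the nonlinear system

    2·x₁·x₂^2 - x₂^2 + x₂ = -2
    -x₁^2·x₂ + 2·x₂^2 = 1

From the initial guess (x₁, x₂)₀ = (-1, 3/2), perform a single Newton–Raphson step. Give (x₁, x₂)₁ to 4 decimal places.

At (-1, 3/2): F = (-3.2500, 2.0000).
Jacobian J = [[2·x₂^2, 4·x₁·x₂ - 2·x₂ + 1], [-2·x₁·x₂, -x₁^2 + 4·x₂]].
At the point, J = [[4.5000, -8.0000], [3.0000, 5.0000]] (det J = 46.5000).
Solving J·Δ = −F gives Δ = (0.0054, -0.4032).
Then the next iterate is (x₁, x₂)₁ = (-0.9946, 1.0968).

(-0.9946, 1.0968)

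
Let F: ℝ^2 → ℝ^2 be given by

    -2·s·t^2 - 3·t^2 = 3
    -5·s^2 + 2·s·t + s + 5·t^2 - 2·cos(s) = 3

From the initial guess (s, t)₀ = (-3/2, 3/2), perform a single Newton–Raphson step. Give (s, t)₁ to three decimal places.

(-2.167, 3.207)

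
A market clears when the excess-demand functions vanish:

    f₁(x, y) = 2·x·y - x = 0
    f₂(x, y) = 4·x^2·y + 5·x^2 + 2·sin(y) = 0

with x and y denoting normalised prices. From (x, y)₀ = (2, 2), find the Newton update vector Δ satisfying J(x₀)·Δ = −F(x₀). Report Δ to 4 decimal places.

At (2, 2): F = (6.0000, 53.818595).
Jacobian J = [[2·y - 1, 2·x], [8·x·y + 10·x, 4·x^2 + 2·cos(y)]].
At the point, J = [[3.0000, 4.0000], [52.0000, 15.167706]] (det J = -162.496881).
Solving J·Δ = −F gives Δ = (-0.7647, -0.9264).

(-0.7647, -0.9264)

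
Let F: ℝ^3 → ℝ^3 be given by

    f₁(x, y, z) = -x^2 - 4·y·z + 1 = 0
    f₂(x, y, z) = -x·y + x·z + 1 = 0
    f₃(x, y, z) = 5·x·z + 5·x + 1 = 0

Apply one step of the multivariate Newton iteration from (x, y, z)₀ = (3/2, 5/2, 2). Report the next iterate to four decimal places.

(0.5519, 1.7456, 0.7629)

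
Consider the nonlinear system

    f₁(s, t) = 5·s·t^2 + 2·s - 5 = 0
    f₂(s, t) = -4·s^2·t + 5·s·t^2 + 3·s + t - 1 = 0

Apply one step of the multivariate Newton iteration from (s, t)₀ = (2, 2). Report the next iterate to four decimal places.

(1.5879, 1.2516)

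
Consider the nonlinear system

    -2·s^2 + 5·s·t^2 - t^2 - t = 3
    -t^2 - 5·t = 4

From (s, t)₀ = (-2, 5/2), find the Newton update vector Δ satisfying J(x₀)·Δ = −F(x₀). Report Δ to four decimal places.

(-1.1503, -2.2750)

At (-2, 5/2): F = (-82.2500, -22.7500).
Jacobian J = [[-4·s + 5·t^2, 10·s·t - 2·t - 1], [0, -2·t - 5]].
At the point, J = [[39.2500, -56.0000], [0.0000, -10.0000]] (det J = -392.5000).
Solving J·Δ = −F gives Δ = (-1.1503, -2.2750).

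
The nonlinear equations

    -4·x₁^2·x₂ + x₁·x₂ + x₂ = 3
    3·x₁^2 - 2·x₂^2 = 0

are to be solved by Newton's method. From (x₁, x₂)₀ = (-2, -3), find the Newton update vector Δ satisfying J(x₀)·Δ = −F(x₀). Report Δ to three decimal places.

(0.581, 1.081)

At (-2, -3): F = (48.000, -6.000).
Jacobian J = [[-8·x₁·x₂ + x₂, -4·x₁^2 + x₁ + 1], [6·x₁, -4·x₂]].
At the point, J = [[-51.000, -17.000], [-12.000, 12.000]] (det J = -816.000).
Solving J·Δ = −F gives Δ = (0.581, 1.081).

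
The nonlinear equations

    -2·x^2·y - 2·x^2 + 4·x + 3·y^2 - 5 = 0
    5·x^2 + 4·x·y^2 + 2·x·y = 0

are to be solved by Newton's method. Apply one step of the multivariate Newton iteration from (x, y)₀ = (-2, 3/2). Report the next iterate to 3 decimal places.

(-0.887, 1.039)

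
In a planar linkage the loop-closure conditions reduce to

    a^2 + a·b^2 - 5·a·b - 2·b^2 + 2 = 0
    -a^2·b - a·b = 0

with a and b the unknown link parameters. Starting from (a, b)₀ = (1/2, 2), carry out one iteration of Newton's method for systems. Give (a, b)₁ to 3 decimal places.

(0.295, 1.091)

At (1/2, 2): F = (-8.750, -1.500).
Jacobian J = [[2·a + b^2 - 5·b, 2·a·b - 5·a - 4·b], [-2·a·b - b, -a^2 - a]].
At the point, J = [[-5.000, -8.500], [-4.000, -0.750]] (det J = -30.250).
Solving J·Δ = −F gives Δ = (-0.205, -0.909).
Then the next iterate is (a, b)₁ = (0.295, 1.091).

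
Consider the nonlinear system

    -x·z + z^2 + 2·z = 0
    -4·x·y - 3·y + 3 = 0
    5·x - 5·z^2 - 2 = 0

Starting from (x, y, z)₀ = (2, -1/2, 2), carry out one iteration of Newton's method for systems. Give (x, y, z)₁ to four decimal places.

(3.6000, 0.5636, 1.8000)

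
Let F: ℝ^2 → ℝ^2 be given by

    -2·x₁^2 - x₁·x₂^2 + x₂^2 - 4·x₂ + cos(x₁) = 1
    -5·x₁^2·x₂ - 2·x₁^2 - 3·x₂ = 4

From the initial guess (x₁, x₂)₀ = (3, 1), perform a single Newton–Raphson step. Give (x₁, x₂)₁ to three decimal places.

(0.668, 1.582)

At (3, 1): F = (-25.98999, -70.000).
Jacobian J = [[-4·x₁ - x₂^2 - sin(x₁), -2·x₁·x₂ + 2·x₂ - 4], [-10·x₁·x₂ - 4·x₁, -5·x₁^2 - 3]].
At the point, J = [[-13.14112, -8.000], [-42.000, -48.000]] (det J = 294.77376).
Solving J·Δ = −F gives Δ = (-2.332, 0.582).
Then the next iterate is (x₁, x₂)₁ = (0.668, 1.582).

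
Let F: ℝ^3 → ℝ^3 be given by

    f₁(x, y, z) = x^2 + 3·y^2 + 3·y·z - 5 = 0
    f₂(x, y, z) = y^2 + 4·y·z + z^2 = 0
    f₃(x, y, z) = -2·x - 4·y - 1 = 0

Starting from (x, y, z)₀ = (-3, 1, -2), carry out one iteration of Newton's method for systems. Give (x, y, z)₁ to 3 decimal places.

(-1.500, 0.500, 0.667)

At (-3, 1, -2): F = (1.000, -3.000, 1.000).
Jacobian J = [[2·x, 6·y + 3·z, 3·y], [0, 2·y + 4·z, 4·y + 2·z], [-2, -4, 0]].
At the point, J = [[-6.000, 0.000, 3.000], [0.000, -6.000, 0.000], [-2.000, -4.000, 0.000]] (det J = -36.000).
Solving J·Δ = −F gives Δ = (1.500, -0.500, 2.667).
Then the next iterate is (x, y, z)₁ = (-1.500, 0.500, 0.667).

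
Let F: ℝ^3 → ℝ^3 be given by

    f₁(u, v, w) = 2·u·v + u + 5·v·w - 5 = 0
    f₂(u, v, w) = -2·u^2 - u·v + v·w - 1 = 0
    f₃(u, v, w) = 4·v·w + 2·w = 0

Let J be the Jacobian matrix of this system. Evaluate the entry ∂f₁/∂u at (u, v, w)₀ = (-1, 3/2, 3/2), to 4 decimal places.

4.0000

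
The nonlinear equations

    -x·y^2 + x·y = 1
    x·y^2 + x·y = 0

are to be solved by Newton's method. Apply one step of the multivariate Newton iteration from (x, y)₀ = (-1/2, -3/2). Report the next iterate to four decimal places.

(-0.4444, -1.1667)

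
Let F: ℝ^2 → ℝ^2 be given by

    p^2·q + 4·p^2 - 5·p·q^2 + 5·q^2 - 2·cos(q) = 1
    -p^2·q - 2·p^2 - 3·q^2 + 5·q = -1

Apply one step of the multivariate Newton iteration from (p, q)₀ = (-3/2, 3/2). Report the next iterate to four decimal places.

At (-3/2, 3/2): F = (39.358526, -6.1250).
Jacobian J = [[2·p·q + 8·p - 5·q^2, p^2 - 10·p·q + 10·q + 2·sin(q)], [-2·p·q - 4·p, -p^2 - 6·q + 5]].
At the point, J = [[-27.7500, 41.744990], [10.5000, -6.2500]] (det J = -264.884895).
Solving J·Δ = −F gives Δ = (0.0366, -0.9185).
Then the next iterate is (p, q)₁ = (-1.4634, 0.5815).

(-1.4634, 0.5815)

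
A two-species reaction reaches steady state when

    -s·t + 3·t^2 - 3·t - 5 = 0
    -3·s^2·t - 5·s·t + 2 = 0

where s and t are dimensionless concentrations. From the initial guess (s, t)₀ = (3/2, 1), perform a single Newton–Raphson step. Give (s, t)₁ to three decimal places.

(-1.649, 3.234)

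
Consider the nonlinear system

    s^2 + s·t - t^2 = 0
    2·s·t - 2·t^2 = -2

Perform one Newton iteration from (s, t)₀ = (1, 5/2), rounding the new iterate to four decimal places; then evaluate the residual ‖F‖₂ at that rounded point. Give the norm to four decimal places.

At (1, 5/2): F = (-2.7500, -5.5000).
Jacobian J = [[2·s + t, s - 2·t], [2·t, 2·s - 4·t]].
At the point, J = [[4.5000, -4.0000], [5.0000, -8.0000]] (det J = -16.0000).
Solving J·Δ = −F gives Δ = (0.0000, -0.6875).
Then the next iterate is (s, t)₁ = (1.0000, 1.8125).
Re-evaluating at (1.0000, 1.8125): F = (-0.472656, -0.945312), so ‖F‖₂ = 1.0569.

1.0569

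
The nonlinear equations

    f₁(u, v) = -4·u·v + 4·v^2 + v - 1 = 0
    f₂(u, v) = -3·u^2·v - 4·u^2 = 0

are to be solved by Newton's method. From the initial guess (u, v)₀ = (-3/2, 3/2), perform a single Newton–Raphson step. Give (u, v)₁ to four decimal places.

At (-3/2, 3/2): F = (18.5000, -19.1250).
Jacobian J = [[-4·v, -4·u + 8·v + 1], [-6·u·v - 8·u, -3·u^2]].
At the point, J = [[-6.0000, 19.0000], [25.5000, -6.7500]] (det J = -444.0000).
Solving J·Δ = −F gives Δ = (0.5372, -0.8041).
Then the next iterate is (u, v)₁ = (-0.9628, 0.6959).

(-0.9628, 0.6959)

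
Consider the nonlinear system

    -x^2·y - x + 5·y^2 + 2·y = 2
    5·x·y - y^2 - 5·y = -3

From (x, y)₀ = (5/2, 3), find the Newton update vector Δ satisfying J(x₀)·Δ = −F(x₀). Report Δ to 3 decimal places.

(-0.934, -1.658)

At (5/2, 3): F = (27.750, 16.500).
Jacobian J = [[-2·x·y - 1, -x^2 + 10·y + 2], [5·y, 5·x - 2·y - 5]].
At the point, J = [[-16.000, 25.750], [15.000, 1.500]] (det J = -410.250).
Solving J·Δ = −F gives Δ = (-0.934, -1.658).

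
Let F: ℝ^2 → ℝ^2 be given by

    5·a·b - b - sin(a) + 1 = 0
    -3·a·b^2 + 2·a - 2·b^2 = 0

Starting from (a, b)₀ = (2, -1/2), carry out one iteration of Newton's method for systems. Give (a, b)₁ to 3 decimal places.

(0.092, -0.452)

At (2, -1/2): F = (-4.40930, 2.000).
Jacobian J = [[5·b - cos(a), 5·a - 1], [-3·b^2 + 2, -6·a·b - 4·b]].
At the point, J = [[-2.08385, 9.000], [1.250, 8.000]] (det J = -27.92083).
Solving J·Δ = −F gives Δ = (-1.908, 0.048).
Then the next iterate is (a, b)₁ = (0.092, -0.452).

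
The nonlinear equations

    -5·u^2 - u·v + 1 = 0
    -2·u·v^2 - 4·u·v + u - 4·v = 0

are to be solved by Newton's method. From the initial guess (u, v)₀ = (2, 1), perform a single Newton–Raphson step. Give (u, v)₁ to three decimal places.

At (2, 1): F = (-21.000, -14.000).
Jacobian J = [[-10·u - v, -u], [-2·v^2 - 4·v + 1, -4·u·v - 4·u - 4]].
At the point, J = [[-21.000, -2.000], [-5.000, -20.000]] (det J = 410.000).
Solving J·Δ = −F gives Δ = (-0.956, -0.461).
Then the next iterate is (u, v)₁ = (1.044, 0.539).

(1.044, 0.539)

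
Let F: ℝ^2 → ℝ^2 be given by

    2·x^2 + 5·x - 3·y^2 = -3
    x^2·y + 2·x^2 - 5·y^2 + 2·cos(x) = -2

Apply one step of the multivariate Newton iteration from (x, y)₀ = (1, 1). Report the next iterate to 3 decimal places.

(-0.026, 0.628)

At (1, 1): F = (7.000, 1.08060).
Jacobian J = [[4·x + 5, -6·y], [2·x·y + 4·x - 2·sin(x), x^2 - 10·y]].
At the point, J = [[9.000, -6.000], [4.31706, -9.000]] (det J = -55.09765).
Solving J·Δ = −F gives Δ = (-1.026, -0.372).
Then the next iterate is (x, y)₁ = (-0.026, 0.628).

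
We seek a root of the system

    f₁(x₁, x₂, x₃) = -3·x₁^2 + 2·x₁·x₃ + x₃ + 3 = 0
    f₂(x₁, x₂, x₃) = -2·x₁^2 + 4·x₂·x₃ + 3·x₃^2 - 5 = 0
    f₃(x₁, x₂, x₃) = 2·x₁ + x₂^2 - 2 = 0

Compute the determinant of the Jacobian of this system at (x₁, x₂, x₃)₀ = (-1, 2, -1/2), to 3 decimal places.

J = [[-6·x₁ + 2·x₃, 0, 2·x₁ + 1], [-4·x₁, 4·x₃, 4·x₂ + 6·x₃], [2, 2·x₂, 0]].
At the point, J = [[5.000, 0.000, -1.000], [4.000, -2.000, 5.000], [2.000, 4.000, 0.000]].
det J = -120.000.

-120.000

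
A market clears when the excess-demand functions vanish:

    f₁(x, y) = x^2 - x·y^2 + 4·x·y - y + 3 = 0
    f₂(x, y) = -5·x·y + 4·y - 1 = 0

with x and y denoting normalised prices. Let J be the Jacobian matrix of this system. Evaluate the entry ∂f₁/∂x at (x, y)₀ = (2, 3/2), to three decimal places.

7.750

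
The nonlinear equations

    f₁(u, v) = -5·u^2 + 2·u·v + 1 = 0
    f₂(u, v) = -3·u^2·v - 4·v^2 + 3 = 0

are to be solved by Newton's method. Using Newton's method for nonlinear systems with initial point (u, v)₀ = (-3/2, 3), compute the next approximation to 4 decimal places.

At (-3/2, 3): F = (-19.2500, -53.2500).
Jacobian J = [[-10·u + 2·v, 2·u], [-6·u·v, -3·u^2 - 8·v]].
At the point, J = [[21.0000, -3.0000], [27.0000, -30.7500]] (det J = -564.7500).
Solving J·Δ = −F gives Δ = (0.7653, -1.0598).
Then the next iterate is (u, v)₁ = (-0.7347, 1.9402).

(-0.7347, 1.9402)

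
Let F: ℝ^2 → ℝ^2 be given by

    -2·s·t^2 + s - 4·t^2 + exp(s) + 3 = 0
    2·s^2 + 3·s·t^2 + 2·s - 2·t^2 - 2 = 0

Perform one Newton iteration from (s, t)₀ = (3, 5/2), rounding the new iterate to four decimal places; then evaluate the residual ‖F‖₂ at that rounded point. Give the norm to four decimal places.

At (3, 5/2): F = (-36.414463, 65.7500).
Jacobian J = [[-2·t^2 + exp(s) + 1, -4·s·t - 8·t], [4·s + 3·t^2 + 2, 6·s·t - 4·t]].
At the point, J = [[8.585537, -50.0000], [32.7500, 35.0000]] (det J = 1937.993792).
Solving J·Δ = −F gives Δ = (-1.0387, -0.9066).
Then the next iterate is (s, t)₁ = (1.9613, 1.5934).
Re-evaluating at (1.9613, 1.5934): F = (-8.045014, 19.476921), so ‖F‖₂ = 21.0730.

21.0730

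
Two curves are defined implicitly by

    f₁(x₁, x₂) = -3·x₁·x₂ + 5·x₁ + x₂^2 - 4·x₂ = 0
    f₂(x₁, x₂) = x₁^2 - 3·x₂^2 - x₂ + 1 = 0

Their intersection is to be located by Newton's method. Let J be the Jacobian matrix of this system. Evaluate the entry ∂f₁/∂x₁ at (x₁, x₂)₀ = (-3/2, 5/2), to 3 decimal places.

-2.500

∂f₁/∂x₁ = -3·x₂ + 5.
At (-3/2, 5/2) this is -2.500.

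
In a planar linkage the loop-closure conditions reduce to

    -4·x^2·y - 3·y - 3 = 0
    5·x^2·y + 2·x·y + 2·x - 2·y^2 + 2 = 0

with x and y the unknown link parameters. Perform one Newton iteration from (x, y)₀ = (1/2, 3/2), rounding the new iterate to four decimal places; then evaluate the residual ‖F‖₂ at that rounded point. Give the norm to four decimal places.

3.7835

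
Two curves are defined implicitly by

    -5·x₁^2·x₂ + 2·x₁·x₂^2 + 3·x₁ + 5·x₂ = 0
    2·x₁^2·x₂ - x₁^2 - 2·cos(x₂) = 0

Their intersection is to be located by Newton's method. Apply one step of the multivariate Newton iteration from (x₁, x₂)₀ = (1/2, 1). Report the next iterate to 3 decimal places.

(3.703, -0.087)

At (1/2, 1): F = (6.250, -0.83060).
Jacobian J = [[-10·x₁·x₂ + 2·x₂^2 + 3, -5·x₁^2 + 4·x₁·x₂ + 5], [4·x₁·x₂ - 2·x₁, 2·x₁^2 + 2·sin(x₂)]].
At the point, J = [[0.000, 5.750], [1.000, 2.18294]] (det J = -5.750).
Solving J·Δ = −F gives Δ = (3.203, -1.087).
Then the next iterate is (x₁, x₂)₁ = (3.703, -0.087).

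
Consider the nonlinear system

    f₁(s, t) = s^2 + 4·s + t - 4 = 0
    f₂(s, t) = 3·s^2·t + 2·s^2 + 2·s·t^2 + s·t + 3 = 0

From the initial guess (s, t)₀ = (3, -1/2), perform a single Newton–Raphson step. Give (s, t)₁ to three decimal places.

At (3, -1/2): F = (16.500, 7.500).
Jacobian J = [[2·s + 4, 1], [6·s·t + 4·s + 2·t^2 + t, 3·s^2 + 4·s·t + s]].
At the point, J = [[10.000, 1.000], [3.000, 24.000]] (det J = 237.000).
Solving J·Δ = −F gives Δ = (-1.639, -0.108).
Then the next iterate is (s, t)₁ = (1.361, -0.608).

(1.361, -0.608)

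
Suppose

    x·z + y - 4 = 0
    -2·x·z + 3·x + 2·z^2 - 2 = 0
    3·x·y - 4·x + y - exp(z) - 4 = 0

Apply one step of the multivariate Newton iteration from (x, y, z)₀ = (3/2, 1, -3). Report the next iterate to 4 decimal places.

At (3/2, 1, -3): F = (-7.5000, 29.5000, -4.549787).
Jacobian J = [[z, 1, x], [-2·z + 3, 0, -2·x + 4·z], [3·y - 4, 3·x + 1, -exp(z)]].
At the point, J = [[-3.0000, 1.0000, 1.5000], [9.0000, 0.0000, -15.0000], [-1.0000, 5.5000, -0.049787]] (det J = -157.801916).
Solving J·Δ = −F gives Δ = (-1.9370, 0.4823, 0.8045).
Then the next iterate is (x, y, z)₁ = (-0.4370, 1.4823, -2.1955).

(-0.4370, 1.4823, -2.1955)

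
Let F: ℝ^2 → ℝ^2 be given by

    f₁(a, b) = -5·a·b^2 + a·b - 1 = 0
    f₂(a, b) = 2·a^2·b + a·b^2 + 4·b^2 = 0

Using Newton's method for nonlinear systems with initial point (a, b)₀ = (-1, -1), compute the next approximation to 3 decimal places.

(-0.886, -0.608)

At (-1, -1): F = (5.000, 1.000).
Jacobian J = [[-5·b^2 + b, -10·a·b + a], [4·a·b + b^2, 2·a^2 + 2·a·b + 8·b]].
At the point, J = [[-6.000, -11.000], [5.000, -4.000]] (det J = 79.000).
Solving J·Δ = −F gives Δ = (0.114, 0.392).
Then the next iterate is (a, b)₁ = (-0.886, -0.608).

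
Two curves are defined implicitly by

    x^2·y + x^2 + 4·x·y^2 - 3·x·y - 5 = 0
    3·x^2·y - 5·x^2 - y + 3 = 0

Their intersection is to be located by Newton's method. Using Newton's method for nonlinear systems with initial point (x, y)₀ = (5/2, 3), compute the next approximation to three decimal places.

(2.748, 1.313)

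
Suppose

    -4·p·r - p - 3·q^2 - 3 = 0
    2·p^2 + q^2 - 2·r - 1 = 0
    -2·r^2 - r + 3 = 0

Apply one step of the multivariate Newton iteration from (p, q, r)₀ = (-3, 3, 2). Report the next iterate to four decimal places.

(-1.7037, 1.6667, 1.2222)

At (-3, 3, 2): F = (-3.0000, 22.0000, -7.0000).
Jacobian J = [[-4·r - 1, -6·q, -4·p], [4·p, 2·q, -2], [0, 0, -4·r - 1]].
At the point, J = [[-9.0000, -18.0000, 12.0000], [-12.0000, 6.0000, -2.0000], [0.0000, 0.0000, -9.0000]] (det J = 2430.0000).
Solving J·Δ = −F gives Δ = (1.2963, -1.3333, -0.7778).
Then the next iterate is (p, q, r)₁ = (-1.7037, 1.6667, 1.2222).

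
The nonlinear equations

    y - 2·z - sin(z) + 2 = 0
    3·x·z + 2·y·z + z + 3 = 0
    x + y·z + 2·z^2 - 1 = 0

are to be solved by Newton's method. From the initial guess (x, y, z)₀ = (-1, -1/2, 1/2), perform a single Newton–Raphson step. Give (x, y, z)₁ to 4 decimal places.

At (-1, -1/2, 1/2): F = (0.020574, 1.5000, -1.7500).
Jacobian J = [[0, 1, -cos(z) - 2], [3·z, 2·z, 3·x + 2·y + 1], [1, z, y + 4·z]].
At the point, J = [[0.0000, 1.0000, -2.877583], [1.5000, 1.0000, -3.0000], [1.0000, 0.5000, 1.5000]] (det J = -4.530604).
Solving J·Δ = −F gives Δ = (-0.9121, 2.5961, 0.9093).
Then the next iterate is (x, y, z)₁ = (-1.9121, 2.0961, 1.4093).

(-1.9121, 2.0961, 1.4093)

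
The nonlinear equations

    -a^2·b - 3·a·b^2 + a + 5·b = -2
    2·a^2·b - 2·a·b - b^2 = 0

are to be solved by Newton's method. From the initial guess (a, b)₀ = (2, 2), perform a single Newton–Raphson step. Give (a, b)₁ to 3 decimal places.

(1.667, 1.493)

At (2, 2): F = (-18.000, 4.000).
Jacobian J = [[-2·a·b - 3·b^2 + 1, -a^2 - 6·a·b + 5], [4·a·b - 2·b, 2·a^2 - 2·a - 2·b]].
At the point, J = [[-19.000, -23.000], [12.000, 0.000]] (det J = 276.000).
Solving J·Δ = −F gives Δ = (-0.333, -0.507).
Then the next iterate is (a, b)₁ = (1.667, 1.493).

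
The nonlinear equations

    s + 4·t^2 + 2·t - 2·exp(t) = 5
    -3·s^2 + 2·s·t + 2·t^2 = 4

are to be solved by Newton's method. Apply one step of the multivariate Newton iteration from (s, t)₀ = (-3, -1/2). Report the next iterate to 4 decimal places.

(-2.6857, -3.2695)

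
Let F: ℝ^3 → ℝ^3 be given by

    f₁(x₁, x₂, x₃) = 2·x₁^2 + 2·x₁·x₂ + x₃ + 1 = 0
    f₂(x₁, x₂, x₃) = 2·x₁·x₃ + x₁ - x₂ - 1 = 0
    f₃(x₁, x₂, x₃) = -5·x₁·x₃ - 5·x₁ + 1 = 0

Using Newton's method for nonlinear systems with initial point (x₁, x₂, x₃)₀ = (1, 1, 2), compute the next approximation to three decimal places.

At (1, 1, 2): F = (7.000, 3.000, -14.000).
Jacobian J = [[4·x₁ + 2·x₂, 2·x₁, 1], [2·x₃ + 1, -1, 2·x₁], [-5·x₃ - 5, 0, -5·x₁]].
At the point, J = [[6.000, 2.000, 1.000], [5.000, -1.000, 2.000], [-15.000, 0.000, -5.000]] (det J = 5.000).
Solving J·Δ = −F gives Δ = (1.000, -3.600, -5.800).
Then the next iterate is (x₁, x₂, x₃)₁ = (2.000, -2.600, -3.800).

(2.000, -2.600, -3.800)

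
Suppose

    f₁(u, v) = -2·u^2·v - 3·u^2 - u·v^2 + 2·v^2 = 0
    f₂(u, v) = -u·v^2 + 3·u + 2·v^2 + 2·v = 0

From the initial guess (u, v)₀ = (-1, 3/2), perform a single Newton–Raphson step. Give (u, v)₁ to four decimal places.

At (-1, 3/2): F = (0.7500, 6.7500).
Jacobian J = [[-4·u·v - 6·u - v^2, -2·u^2 - 2·u·v + 4·v], [-v^2 + 3, -2·u·v + 4·v + 2]].
At the point, J = [[9.7500, 7.0000], [0.7500, 11.0000]] (det J = 102.0000).
Solving J·Δ = −F gives Δ = (0.3824, -0.6397).
Then the next iterate is (u, v)₁ = (-0.6176, 0.8603).

(-0.6176, 0.8603)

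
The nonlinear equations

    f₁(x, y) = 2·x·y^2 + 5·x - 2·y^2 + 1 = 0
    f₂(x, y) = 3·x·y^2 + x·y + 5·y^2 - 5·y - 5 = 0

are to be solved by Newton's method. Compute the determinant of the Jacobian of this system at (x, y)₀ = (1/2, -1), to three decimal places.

-126.500

J = [[2·y^2 + 5, 4·x·y - 4·y], [3·y^2 + y, 6·x·y + x + 10·y - 5]].
At the point, J = [[7.000, 2.000], [2.000, -17.500]].
det J = -126.500.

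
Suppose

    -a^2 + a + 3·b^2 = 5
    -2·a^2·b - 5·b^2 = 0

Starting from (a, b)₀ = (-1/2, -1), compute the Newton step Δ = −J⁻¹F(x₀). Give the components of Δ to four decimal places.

(7.5893, 2.0714)

At (-1/2, -1): F = (-2.7500, -4.5000).
Jacobian J = [[-2·a + 1, 6·b], [-4·a·b, -2·a^2 - 10·b]].
At the point, J = [[2.0000, -6.0000], [-2.0000, 9.5000]] (det J = 7.0000).
Solving J·Δ = −F gives Δ = (7.5893, 2.0714).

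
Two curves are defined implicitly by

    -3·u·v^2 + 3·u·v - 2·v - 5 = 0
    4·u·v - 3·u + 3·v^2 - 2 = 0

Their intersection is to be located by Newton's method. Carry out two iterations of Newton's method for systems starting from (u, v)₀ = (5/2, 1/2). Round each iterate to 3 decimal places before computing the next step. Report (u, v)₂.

(2.511, 1.188)

At (5/2, 1/2): F = (-4.125, -3.750).
Jacobian J = [[-3·v^2 + 3·v, -6·u·v + 3·u - 2], [4·v - 3, 4·u + 6·v]].
At the point, J = [[0.750, -2.000], [-1.000, 13.000]] (det J = 7.750).
Solving J·Δ = −F gives Δ = (7.887, 0.895).
Then the next iterate is (u, v)₁ = (10.387, 1.395).
Round to (10.387, 1.395) and repeat: F = (-24.96049, 30.63653), J = [[-1.65307, -57.77819], [2.580, 49.918]].
Δ = (-7.876, -0.207), so (u, v)₂ = (2.511, 1.188).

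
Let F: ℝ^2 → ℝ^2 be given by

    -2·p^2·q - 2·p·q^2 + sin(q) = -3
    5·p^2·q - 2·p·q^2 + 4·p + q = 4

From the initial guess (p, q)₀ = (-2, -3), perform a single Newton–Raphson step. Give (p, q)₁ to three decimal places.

At (-2, -3): F = (62.85888, -39.000).
Jacobian J = [[-4·p·q - 2·q^2, -2·p^2 - 4·p·q + cos(q)], [10·p·q - 2·q^2 + 4, 5·p^2 - 4·p·q + 1]].
At the point, J = [[-42.000, -32.98999], [46.000, -3.000]] (det J = 1643.53965).
Solving J·Δ = −F gives Δ = (0.898, 0.763).
Then the next iterate is (p, q)₁ = (-1.102, -2.237).

(-1.102, -2.237)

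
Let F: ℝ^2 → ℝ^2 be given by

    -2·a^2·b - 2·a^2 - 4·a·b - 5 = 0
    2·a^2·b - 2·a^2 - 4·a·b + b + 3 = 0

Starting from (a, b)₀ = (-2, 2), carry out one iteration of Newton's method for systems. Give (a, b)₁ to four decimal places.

At (-2, 2): F = (-13.0000, 29.0000).
Jacobian J = [[-4·a·b - 4·a - 4·b, -2·a^2 - 4·a], [4·a·b - 4·a - 4·b, 2·a^2 - 4·a + 1]].
At the point, J = [[16.0000, 0.0000], [-16.0000, 17.0000]] (det J = 272.0000).
Solving J·Δ = −F gives Δ = (0.8125, -0.9412).
Then the next iterate is (a, b)₁ = (-1.1875, 1.0588).

(-1.1875, 1.0588)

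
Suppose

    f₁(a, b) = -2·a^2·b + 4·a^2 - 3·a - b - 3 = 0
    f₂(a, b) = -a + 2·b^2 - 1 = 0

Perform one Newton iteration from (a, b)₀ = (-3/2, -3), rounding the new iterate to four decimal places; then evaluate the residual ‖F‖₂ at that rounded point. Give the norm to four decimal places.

8.6213

At (-3/2, -3): F = (27.0000, 18.5000).
Jacobian J = [[-4·a·b + 8·a - 3, -2·a^2 - 1], [-1, 4·b]].
At the point, J = [[-33.0000, -5.5000], [-1.0000, -12.0000]] (det J = 390.5000).
Solving J·Δ = −F gives Δ = (0.5691, 1.4942).
Then the next iterate is (a, b)₁ = (-0.9309, -1.5058).
Re-evaluating at (-0.9309, -1.5058): F = (7.374576, 4.465767), so ‖F‖₂ = 8.6213.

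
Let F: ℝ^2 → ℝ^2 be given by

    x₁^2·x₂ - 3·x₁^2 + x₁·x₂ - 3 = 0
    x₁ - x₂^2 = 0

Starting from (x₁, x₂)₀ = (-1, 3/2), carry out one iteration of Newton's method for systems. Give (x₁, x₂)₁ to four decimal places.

At (-1, 3/2): F = (-6.0000, -3.2500).
Jacobian J = [[2·x₁·x₂ - 6·x₁ + x₂, x₁^2 + x₁], [1, -2·x₂]].
At the point, J = [[4.5000, 0.0000], [1.0000, -3.0000]] (det J = -13.5000).
Solving J·Δ = −F gives Δ = (1.3333, -0.6389).
Then the next iterate is (x₁, x₂)₁ = (0.3333, 0.8611).

(0.3333, 0.8611)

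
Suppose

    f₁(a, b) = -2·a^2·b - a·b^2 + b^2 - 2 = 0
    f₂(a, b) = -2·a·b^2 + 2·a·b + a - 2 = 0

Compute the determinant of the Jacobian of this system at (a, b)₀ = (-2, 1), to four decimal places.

30.0000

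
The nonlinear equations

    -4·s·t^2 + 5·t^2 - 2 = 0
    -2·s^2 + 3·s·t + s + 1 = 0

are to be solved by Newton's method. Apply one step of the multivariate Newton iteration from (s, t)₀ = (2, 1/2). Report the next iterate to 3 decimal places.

At (2, 1/2): F = (-2.750, -2.000).
Jacobian J = [[-4·t^2, -8·s·t + 10·t], [-4·s + 3·t + 1, 3·s]].
At the point, J = [[-1.000, -3.000], [-5.500, 6.000]] (det J = -22.500).
Solving J·Δ = −F gives Δ = (-1.000, -0.583).
Then the next iterate is (s, t)₁ = (1.000, -0.083).

(1.000, -0.083)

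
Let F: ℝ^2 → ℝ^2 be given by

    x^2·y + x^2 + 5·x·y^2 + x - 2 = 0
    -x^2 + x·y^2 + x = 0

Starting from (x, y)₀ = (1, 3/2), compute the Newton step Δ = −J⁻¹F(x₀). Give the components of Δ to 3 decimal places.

At (1, 3/2): F = (12.750, 2.250).
Jacobian J = [[2·x·y + 2·x + 5·y^2 + 1, x^2 + 10·x·y], [-2·x + y^2 + 1, 2·x·y]].
At the point, J = [[17.250, 16.000], [1.250, 3.000]] (det J = 31.750).
Solving J·Δ = −F gives Δ = (-0.071, -0.720).

(-0.071, -0.720)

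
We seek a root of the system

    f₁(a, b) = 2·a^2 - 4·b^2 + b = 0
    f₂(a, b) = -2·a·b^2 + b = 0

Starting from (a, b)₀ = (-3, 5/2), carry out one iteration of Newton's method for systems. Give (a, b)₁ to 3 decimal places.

(-1.982, 1.620)

At (-3, 5/2): F = (-4.500, 40.000).
Jacobian J = [[4·a, -8·b + 1], [-2·b^2, -4·a·b + 1]].
At the point, J = [[-12.000, -19.000], [-12.500, 31.000]] (det J = -609.500).
Solving J·Δ = −F gives Δ = (1.018, -0.880).
Then the next iterate is (a, b)₁ = (-1.982, 1.620).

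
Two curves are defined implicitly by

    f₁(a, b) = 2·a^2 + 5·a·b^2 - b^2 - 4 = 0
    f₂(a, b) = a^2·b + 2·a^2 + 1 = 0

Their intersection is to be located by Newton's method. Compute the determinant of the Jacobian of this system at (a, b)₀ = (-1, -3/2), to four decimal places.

J = [[4·a + 5·b^2, 10·a·b - 2·b], [2·a·b + 4·a, a^2]].
At the point, J = [[7.2500, 18.0000], [-1.0000, 1.0000]].
det J = 25.2500.

25.2500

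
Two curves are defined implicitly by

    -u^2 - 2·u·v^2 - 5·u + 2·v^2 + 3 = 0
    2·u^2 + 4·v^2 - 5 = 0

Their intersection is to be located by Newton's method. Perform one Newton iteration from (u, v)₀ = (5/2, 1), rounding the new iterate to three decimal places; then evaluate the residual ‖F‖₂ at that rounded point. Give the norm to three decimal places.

20.392

At (5/2, 1): F = (-18.750, 11.500).
Jacobian J = [[-2·u - 2·v^2 - 5, -4·u·v + 4·v], [4·u, 8·v]].
At the point, J = [[-12.000, -6.000], [10.000, 8.000]] (det J = -36.000).
Solving J·Δ = −F gives Δ = (-2.250, 1.375).
Then the next iterate is (u, v)₁ = (0.250, 2.375).
Re-evaluating at (0.250, 2.375): F = (10.14844, 17.68750), so ‖F‖₂ = 20.392.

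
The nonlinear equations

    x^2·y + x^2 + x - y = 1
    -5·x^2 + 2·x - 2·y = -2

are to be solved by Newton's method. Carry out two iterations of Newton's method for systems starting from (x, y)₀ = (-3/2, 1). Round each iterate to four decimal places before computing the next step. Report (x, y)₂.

(-1.2169, -0.7690)

At (-3/2, 1): F = (1.0000, -14.2500).
Jacobian J = [[2·x·y + 2·x + 1, x^2 - 1], [-10·x + 2, -2]].
At the point, J = [[-5.0000, 1.2500], [17.0000, -2.0000]] (det J = -11.2500).
Solving J·Δ = −F gives Δ = (1.4056, 4.8222).
Then the next iterate is (x, y)₁ = (-0.0944, 5.8222).
Round to (-0.0944, 5.8222) and repeat: F = (-6.855805, -9.877757), J = [[-0.288031, -0.991089], [2.9440, -2.0000]].
Δ = (-1.1225, -6.5912), so (x, y)₂ = (-1.2169, -0.7690).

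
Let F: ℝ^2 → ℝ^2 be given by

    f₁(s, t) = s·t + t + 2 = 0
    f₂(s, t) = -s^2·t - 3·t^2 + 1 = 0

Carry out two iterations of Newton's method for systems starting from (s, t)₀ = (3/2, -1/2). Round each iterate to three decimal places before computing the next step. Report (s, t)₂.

(1.263, -0.870)

At (3/2, -1/2): F = (0.750, 1.375).
Jacobian J = [[t, s + 1], [-2·s·t, -s^2 - 6·t]].
At the point, J = [[-0.500, 2.500], [1.500, 0.750]] (det J = -4.125).
Solving J·Δ = −F gives Δ = (-0.697, -0.439).
Then the next iterate is (s, t)₁ = (0.803, -0.939).
Round to (0.803, -0.939) and repeat: F = (0.30698, -1.03969), J = [[-0.939, 1.803], [1.50803, 4.98919]].
Δ = (0.460, 0.069), so (s, t)₂ = (1.263, -0.870).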